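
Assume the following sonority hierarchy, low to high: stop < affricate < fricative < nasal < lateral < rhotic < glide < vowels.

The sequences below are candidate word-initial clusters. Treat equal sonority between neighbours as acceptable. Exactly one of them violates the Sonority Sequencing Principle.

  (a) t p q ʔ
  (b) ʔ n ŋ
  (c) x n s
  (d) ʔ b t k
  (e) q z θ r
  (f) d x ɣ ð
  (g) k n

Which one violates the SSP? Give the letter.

c

(a) t p q ʔ: profile 1-1-1-1 — obeys.
(b) ʔ n ŋ: profile 1-4-4 — obeys.
(c) x n s: profile 3-4-3 — violates.
(d) ʔ b t k: profile 1-1-1-1 — obeys.
(e) q z θ r: profile 1-3-3-6 — obeys.
(f) d x ɣ ð: profile 1-3-3-3 — obeys.
(g) k n: profile 1-4 — obeys.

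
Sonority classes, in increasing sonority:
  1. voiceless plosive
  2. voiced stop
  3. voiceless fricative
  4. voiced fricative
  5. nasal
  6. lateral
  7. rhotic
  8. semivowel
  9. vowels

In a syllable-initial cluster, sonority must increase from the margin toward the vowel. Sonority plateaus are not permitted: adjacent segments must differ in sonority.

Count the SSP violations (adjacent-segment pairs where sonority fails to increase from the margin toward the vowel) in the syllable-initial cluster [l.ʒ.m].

/l/ — lateral, sonority 6.
/ʒ/ — voiced fricative, sonority 4.
/m/ — nasal, sonority 5.
/l/→/ʒ/: 6→4 (does not rise) — violation.
/ʒ/→/m/: 4→5 (rises) — ok.

1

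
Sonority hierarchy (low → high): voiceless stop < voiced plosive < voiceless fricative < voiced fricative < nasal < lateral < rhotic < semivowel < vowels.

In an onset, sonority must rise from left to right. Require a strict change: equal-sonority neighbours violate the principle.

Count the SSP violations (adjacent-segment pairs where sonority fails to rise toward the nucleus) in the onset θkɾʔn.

/θ/: voiceless fricative = 3.
/k/: voiceless stop = 1.
/ɾ/: rhotic = 7.
/ʔ/: voiceless stop = 1.
/n/: nasal = 5.
/θ/→/k/: 3→1 (does not rise) — violation.
/k/→/ɾ/: 1→7 (rises) — ok.
/ɾ/→/ʔ/: 7→1 (does not rise) — violation.
/ʔ/→/n/: 1→5 (rises) — ok.

2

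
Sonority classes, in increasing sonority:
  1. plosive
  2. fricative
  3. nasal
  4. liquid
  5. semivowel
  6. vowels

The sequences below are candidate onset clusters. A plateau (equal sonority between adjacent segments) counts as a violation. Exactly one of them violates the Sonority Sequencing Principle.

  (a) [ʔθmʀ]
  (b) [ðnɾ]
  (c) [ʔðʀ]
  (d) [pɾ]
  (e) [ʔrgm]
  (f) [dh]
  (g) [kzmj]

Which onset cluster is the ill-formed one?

(a) sonority 1-2-3-4: well-formed.
(b) sonority 2-3-4: well-formed.
(c) sonority 1-2-4: well-formed.
(d) sonority 1-4: well-formed.
(e) sonority 1-4-1-3: ill-formed.
(f) sonority 1-2: well-formed.
(g) sonority 1-2-3-5: well-formed.

e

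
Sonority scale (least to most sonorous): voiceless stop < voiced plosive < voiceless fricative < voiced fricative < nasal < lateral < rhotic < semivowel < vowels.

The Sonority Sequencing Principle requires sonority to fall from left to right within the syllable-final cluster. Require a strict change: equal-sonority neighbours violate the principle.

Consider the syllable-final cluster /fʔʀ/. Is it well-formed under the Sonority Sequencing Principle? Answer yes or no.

no

/f/ is a voiceless fricative (sonority 3).
/ʔ/ is a voiceless stop (sonority 1).
/ʀ/ is a rhotic (sonority 7).
The profile is 3-1-7. Between /ʔ/ (1) and /ʀ/ (7) sonority does not fall, so the cluster violates the SSP.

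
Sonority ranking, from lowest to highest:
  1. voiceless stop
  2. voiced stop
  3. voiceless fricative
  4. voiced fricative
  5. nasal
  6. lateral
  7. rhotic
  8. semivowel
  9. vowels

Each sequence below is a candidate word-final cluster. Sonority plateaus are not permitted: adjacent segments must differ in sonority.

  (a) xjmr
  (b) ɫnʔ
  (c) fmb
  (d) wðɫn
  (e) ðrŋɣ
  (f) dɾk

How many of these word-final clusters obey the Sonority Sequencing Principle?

(a) 3-8-5-7 → violates
(b) 6-5-1 → obeys
(c) 3-5-2 → violates
(d) 8-4-6-5 → violates
(e) 4-7-5-4 → violates
(f) 2-7-1 → violates

1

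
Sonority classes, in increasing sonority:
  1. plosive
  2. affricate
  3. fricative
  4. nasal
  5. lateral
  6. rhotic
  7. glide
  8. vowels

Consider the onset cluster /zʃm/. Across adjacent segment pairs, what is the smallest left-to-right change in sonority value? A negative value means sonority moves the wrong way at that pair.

0

/z/ — fricative, sonority 3.
/ʃ/ — fricative, sonority 3.
/m/ — nasal, sonority 4.
/z/→/ʃ/: change +0.
/ʃ/→/m/: change +1.
Minimum = 0.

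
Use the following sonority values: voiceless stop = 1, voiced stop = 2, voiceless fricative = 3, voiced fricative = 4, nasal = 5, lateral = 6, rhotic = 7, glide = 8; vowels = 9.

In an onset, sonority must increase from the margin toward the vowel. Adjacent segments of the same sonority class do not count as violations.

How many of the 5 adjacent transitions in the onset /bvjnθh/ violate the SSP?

/b/ is a voiced stop (sonority 2).
/v/ is a voiced fricative (sonority 4).
/j/ is a glide (sonority 8).
/n/ is a nasal (sonority 5).
/θ/ is a voiceless fricative (sonority 3).
/h/ is a voiceless fricative (sonority 3).
/b/→/v/: 2→4 (rises) — ok.
/v/→/j/: 4→8 (rises) — ok.
/j/→/n/: 8→5 (does not rise) — violation.
/n/→/θ/: 5→3 (does not rise) — violation.
/θ/→/h/: 3→3 (plateau, allowed) — ok.

2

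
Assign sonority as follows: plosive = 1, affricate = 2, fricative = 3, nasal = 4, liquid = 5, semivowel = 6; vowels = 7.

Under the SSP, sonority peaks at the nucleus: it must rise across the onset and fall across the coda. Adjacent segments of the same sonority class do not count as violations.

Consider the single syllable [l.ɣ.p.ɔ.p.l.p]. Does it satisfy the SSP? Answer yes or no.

Onset: /l/ is a liquid (sonority 5), /ɣ/ is a fricative (sonority 3), /p/ is a plosive (sonority 1); then the nucleus /ɔ/ (sonority 7).
Onset profile 5-3-1-7 — does not rise throughout.
Coda: /p/ is a plosive (sonority 1), /l/ is a liquid (sonority 5), /p/ is a plosive (sonority 1).
Coda profile 7-1-5-1 — does not fall throughout.

no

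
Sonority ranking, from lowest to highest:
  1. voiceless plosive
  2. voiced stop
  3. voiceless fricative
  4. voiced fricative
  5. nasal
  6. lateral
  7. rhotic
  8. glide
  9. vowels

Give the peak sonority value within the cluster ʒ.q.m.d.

5

/ʒ/ is a voiced fricative (sonority 4).
/q/ is a voiceless plosive (sonority 1).
/m/ is a nasal (sonority 5).
/d/ is a voiced stop (sonority 2).
The maximum is 5.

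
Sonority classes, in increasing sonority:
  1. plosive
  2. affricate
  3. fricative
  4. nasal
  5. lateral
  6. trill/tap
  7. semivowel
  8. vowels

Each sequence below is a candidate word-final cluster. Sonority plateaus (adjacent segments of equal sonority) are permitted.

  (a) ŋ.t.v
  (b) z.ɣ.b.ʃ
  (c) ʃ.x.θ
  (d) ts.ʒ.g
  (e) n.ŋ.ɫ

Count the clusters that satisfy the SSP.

(a) ŋ.t.v: profile 4-1-3 — violates.
(b) z.ɣ.b.ʃ: profile 3-3-1-3 — violates.
(c) ʃ.x.θ: profile 3-3-3 — obeys.
(d) ts.ʒ.g: profile 2-3-1 — violates.
(e) n.ŋ.ɫ: profile 4-4-5 — violates.

1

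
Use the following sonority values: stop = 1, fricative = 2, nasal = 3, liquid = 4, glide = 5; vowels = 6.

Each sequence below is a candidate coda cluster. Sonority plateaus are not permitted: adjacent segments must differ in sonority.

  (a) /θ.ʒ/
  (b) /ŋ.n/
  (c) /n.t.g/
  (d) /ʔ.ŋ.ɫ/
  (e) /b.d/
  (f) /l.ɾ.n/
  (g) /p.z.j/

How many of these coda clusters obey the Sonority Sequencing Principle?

(a) sonority 2-2: ill-formed.
(b) sonority 3-3: ill-formed.
(c) sonority 3-1-1: ill-formed.
(d) sonority 1-3-4: ill-formed.
(e) sonority 1-1: ill-formed.
(f) sonority 4-4-3: ill-formed.
(g) sonority 1-2-5: ill-formed.

0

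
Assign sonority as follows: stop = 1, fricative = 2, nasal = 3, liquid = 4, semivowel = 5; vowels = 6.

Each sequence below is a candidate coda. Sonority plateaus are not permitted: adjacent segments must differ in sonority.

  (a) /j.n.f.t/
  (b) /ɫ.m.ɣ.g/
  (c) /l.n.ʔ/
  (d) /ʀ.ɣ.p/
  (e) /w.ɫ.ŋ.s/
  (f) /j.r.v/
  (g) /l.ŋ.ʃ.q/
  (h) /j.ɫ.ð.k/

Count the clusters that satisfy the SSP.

8

(a) /j.n.f.t/: profile 5-3-2-1 — obeys.
(b) /ɫ.m.ɣ.g/: profile 4-3-2-1 — obeys.
(c) /l.n.ʔ/: profile 4-3-1 — obeys.
(d) /ʀ.ɣ.p/: profile 4-2-1 — obeys.
(e) /w.ɫ.ŋ.s/: profile 5-4-3-2 — obeys.
(f) /j.r.v/: profile 5-4-2 — obeys.
(g) /l.ŋ.ʃ.q/: profile 4-3-2-1 — obeys.
(h) /j.ɫ.ð.k/: profile 5-4-2-1 — obeys.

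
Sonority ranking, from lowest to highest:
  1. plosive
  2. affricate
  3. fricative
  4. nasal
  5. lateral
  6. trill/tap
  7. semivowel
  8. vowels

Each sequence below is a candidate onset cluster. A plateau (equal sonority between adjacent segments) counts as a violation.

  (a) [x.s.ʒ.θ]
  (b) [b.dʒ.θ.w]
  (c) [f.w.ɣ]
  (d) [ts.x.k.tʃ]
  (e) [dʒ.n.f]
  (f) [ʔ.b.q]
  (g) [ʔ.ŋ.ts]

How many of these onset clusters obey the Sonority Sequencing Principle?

(a) [x.s.ʒ.θ]: profile 3-3-3-3 — violates.
(b) [b.dʒ.θ.w]: profile 1-2-3-7 — obeys.
(c) [f.w.ɣ]: profile 3-7-3 — violates.
(d) [ts.x.k.tʃ]: profile 2-3-1-2 — violates.
(e) [dʒ.n.f]: profile 2-4-3 — violates.
(f) [ʔ.b.q]: profile 1-1-1 — violates.
(g) [ʔ.ŋ.ts]: profile 1-4-2 — violates.

1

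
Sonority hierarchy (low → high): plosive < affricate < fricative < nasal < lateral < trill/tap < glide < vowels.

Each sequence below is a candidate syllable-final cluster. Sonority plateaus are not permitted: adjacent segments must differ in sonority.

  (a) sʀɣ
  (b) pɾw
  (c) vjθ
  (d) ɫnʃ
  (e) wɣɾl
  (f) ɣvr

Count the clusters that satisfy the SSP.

(a) sonority 3-6-3: ill-formed.
(b) sonority 1-6-7: ill-formed.
(c) sonority 3-7-3: ill-formed.
(d) sonority 5-4-3: well-formed.
(e) sonority 7-3-6-5: ill-formed.
(f) sonority 3-3-6: ill-formed.

1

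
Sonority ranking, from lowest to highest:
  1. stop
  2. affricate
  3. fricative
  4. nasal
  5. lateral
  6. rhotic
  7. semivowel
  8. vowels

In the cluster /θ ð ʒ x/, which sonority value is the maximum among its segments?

3

/θ/: fricative = 3.
/ð/: fricative = 3.
/ʒ/: fricative = 3.
/x/: fricative = 3.
The maximum is 3.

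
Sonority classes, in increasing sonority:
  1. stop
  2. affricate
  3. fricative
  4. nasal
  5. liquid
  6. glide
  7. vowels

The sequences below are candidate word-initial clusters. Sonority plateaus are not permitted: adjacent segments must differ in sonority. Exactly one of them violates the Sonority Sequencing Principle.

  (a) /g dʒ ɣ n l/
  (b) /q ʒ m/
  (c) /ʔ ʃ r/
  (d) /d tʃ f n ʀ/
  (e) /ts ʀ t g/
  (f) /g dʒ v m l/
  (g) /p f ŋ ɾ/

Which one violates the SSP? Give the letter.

e

(a) sonority 1-2-3-4-5: well-formed.
(b) sonority 1-3-4: well-formed.
(c) sonority 1-3-5: well-formed.
(d) sonority 1-2-3-4-5: well-formed.
(e) sonority 2-5-1-1: ill-formed.
(f) sonority 1-2-3-4-5: well-formed.
(g) sonority 1-3-4-5: well-formed.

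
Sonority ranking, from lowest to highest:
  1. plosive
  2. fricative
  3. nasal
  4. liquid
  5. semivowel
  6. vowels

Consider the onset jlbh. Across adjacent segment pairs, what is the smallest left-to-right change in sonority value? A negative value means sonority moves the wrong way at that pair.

-3

/j/: semivowel = 5.
/l/: liquid = 4.
/b/: plosive = 1.
/h/: fricative = 2.
/j/→/l/: change -1.
/l/→/b/: change -3.
/b/→/h/: change +1.
Minimum = -3.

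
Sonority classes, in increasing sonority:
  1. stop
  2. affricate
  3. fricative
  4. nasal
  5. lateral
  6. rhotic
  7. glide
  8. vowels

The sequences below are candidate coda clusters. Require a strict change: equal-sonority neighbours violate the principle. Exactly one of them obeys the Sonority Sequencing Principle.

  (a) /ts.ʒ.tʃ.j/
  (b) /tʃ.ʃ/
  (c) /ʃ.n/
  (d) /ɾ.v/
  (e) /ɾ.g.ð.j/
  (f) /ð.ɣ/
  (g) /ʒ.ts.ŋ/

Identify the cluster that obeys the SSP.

(a) 2-3-2-7 → violates
(b) 2-3 → violates
(c) 3-4 → violates
(d) 6-3 → obeys
(e) 6-1-3-7 → violates
(f) 3-3 → violates
(g) 3-2-4 → violates

d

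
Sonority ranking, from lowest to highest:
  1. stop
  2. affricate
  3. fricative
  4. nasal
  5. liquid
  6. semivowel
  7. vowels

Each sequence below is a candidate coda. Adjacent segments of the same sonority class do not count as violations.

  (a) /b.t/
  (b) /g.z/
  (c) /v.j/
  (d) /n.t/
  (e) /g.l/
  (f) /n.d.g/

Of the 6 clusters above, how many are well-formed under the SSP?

3

(a) sonority 1-1: well-formed.
(b) sonority 1-3: ill-formed.
(c) sonority 3-6: ill-formed.
(d) sonority 4-1: well-formed.
(e) sonority 1-5: ill-formed.
(f) sonority 4-1-1: well-formed.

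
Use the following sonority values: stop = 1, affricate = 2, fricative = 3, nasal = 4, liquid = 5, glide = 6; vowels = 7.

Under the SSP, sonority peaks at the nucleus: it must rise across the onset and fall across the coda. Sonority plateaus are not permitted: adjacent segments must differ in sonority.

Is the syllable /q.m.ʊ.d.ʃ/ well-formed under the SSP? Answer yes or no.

Onset: /q/ is a stop (sonority 1), /m/ is a nasal (sonority 4); then the nucleus /ʊ/ (sonority 7).
Onset profile 1-4-7 — rises to the nucleus.
Coda: /d/ is a stop (sonority 1), /ʃ/ is a fricative (sonority 3).
Coda profile 7-1-3 — does not strictly fall throughout.

no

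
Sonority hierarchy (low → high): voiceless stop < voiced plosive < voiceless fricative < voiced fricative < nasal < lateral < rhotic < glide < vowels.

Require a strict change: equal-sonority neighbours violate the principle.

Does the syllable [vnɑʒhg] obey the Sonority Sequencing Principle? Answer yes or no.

Onset: /v/ is a voiced fricative (sonority 4), /n/ is a nasal (sonority 5); then the nucleus /ɑ/ (sonority 9).
Onset profile 4-5-9 — rises to the nucleus.
Coda: /ʒ/ is a voiced fricative (sonority 4), /h/ is a voiceless fricative (sonority 3), /g/ is a voiced plosive (sonority 2).
Coda profile 9-4-3-2 — falls from the nucleus.

yes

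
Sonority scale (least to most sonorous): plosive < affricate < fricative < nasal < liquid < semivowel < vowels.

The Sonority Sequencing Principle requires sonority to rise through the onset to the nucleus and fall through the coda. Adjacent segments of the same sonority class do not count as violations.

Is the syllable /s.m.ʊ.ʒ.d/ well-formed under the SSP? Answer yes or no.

yes

Onset: /s/ is a fricative (sonority 3), /m/ is a nasal (sonority 4); then the nucleus /ʊ/ (sonority 7).
Onset profile 3-4-7 — rises to the nucleus.
Coda: /ʒ/ is a fricative (sonority 3), /d/ is a plosive (sonority 1).
Coda profile 7-3-1 — falls from the nucleus.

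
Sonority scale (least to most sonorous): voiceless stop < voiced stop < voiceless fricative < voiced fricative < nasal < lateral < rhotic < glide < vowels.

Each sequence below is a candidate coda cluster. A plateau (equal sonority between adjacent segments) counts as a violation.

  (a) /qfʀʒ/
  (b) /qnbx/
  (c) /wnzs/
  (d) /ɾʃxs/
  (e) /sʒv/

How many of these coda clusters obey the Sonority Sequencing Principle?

1

(a) 1-3-7-4 → violates
(b) 1-5-2-3 → violates
(c) 8-5-4-3 → obeys
(d) 7-3-3-3 → violates
(e) 3-4-4 → violates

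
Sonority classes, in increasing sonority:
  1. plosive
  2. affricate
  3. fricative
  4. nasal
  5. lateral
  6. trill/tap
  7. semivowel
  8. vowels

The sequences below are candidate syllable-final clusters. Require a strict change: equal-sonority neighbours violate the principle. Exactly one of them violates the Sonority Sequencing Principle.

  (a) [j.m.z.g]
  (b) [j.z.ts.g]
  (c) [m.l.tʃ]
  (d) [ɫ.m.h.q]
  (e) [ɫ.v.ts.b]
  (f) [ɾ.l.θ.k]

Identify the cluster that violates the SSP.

c

(a) sonority 7-4-3-1: well-formed.
(b) sonority 7-3-2-1: well-formed.
(c) sonority 4-5-2: ill-formed.
(d) sonority 5-4-3-1: well-formed.
(e) sonority 5-3-2-1: well-formed.
(f) sonority 6-5-3-1: well-formed.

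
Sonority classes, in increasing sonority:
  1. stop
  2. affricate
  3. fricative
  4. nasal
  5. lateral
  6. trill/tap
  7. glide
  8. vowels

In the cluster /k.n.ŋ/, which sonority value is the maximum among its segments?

/k/ is a stop (sonority 1).
/n/ is a nasal (sonority 4).
/ŋ/ is a nasal (sonority 4).
The maximum is 4.

4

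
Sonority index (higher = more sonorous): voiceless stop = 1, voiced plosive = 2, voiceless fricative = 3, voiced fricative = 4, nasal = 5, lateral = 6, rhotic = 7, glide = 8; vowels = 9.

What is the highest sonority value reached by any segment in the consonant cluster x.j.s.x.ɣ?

/x/ is a voiceless fricative (sonority 3).
/j/ is a glide (sonority 8).
/s/ is a voiceless fricative (sonority 3).
/x/ is a voiceless fricative (sonority 3).
/ɣ/ is a voiced fricative (sonority 4).
The maximum is 8.

8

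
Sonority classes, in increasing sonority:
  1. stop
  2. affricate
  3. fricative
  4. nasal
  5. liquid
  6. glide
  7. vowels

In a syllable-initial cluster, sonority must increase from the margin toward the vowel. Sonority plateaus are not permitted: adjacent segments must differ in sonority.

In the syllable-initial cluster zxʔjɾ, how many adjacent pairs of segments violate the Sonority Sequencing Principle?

/z/ — fricative, sonority 3.
/x/ — fricative, sonority 3.
/ʔ/ — stop, sonority 1.
/j/ — glide, sonority 6.
/ɾ/ — liquid, sonority 5.
/z/→/x/: 3→3 (plateau) — violation.
/x/→/ʔ/: 3→1 (does not rise) — violation.
/ʔ/→/j/: 1→6 (rises) — ok.
/j/→/ɾ/: 6→5 (does not rise) — violation.

3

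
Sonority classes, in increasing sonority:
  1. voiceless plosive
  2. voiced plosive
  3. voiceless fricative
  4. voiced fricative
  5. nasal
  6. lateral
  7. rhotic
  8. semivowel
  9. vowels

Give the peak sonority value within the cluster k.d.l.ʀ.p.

/k/: voiceless plosive = 1.
/d/: voiced plosive = 2.
/l/: lateral = 6.
/ʀ/: rhotic = 7.
/p/: voiceless plosive = 1.
The maximum is 7.

7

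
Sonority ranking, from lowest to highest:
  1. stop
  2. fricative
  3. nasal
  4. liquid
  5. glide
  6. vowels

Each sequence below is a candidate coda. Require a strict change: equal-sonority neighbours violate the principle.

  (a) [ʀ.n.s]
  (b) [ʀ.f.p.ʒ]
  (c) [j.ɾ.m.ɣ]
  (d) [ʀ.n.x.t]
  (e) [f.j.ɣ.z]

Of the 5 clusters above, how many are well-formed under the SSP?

3

(a) 4-3-2 → obeys
(b) 4-2-1-2 → violates
(c) 5-4-3-2 → obeys
(d) 4-3-2-1 → obeys
(e) 2-5-2-2 → violates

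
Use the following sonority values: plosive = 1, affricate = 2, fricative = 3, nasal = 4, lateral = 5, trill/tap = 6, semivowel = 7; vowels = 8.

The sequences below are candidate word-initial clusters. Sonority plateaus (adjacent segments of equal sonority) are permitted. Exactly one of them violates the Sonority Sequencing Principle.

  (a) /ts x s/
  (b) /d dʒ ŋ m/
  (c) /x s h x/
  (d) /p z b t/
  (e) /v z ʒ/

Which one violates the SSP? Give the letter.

(a) 2-3-3 → obeys
(b) 1-2-4-4 → obeys
(c) 3-3-3-3 → obeys
(d) 1-3-1-1 → violates
(e) 3-3-3 → obeys

d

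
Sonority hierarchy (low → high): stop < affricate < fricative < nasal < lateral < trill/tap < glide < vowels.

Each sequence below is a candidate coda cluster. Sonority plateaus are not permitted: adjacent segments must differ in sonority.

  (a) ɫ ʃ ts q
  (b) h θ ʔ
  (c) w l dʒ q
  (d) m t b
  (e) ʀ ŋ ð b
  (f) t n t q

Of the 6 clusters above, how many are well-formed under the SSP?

3

(a) 5-3-2-1 → obeys
(b) 3-3-1 → violates
(c) 7-5-2-1 → obeys
(d) 4-1-1 → violates
(e) 6-4-3-1 → obeys
(f) 1-4-1-1 → violates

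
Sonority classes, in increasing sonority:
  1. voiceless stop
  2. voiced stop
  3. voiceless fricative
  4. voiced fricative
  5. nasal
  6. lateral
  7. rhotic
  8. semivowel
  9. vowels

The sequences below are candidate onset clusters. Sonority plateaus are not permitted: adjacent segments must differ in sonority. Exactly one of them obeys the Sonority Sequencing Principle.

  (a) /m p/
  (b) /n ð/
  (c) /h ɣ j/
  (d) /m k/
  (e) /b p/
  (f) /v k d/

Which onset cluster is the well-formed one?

(a) 5-1 → violates
(b) 5-4 → violates
(c) 3-4-8 → obeys
(d) 5-1 → violates
(e) 2-1 → violates
(f) 4-1-2 → violates

c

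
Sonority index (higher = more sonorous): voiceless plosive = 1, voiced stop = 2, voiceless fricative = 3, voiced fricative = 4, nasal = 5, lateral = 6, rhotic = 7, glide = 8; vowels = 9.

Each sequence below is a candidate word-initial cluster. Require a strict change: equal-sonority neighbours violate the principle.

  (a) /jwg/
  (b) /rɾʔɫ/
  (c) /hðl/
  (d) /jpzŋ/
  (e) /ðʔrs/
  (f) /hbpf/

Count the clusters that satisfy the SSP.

(a) sonority 8-8-2: ill-formed.
(b) sonority 7-7-1-6: ill-formed.
(c) sonority 3-4-6: well-formed.
(d) sonority 8-1-4-5: ill-formed.
(e) sonority 4-1-7-3: ill-formed.
(f) sonority 3-2-1-3: ill-formed.

1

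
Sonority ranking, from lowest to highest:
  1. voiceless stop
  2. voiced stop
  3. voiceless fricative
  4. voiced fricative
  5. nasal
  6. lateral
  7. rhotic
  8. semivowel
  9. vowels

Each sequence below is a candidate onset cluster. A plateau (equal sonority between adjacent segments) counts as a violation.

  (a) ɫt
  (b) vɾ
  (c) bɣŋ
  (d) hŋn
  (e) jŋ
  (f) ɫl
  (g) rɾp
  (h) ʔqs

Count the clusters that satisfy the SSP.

(a) ɫt: profile 6-1 — violates.
(b) vɾ: profile 4-7 — obeys.
(c) bɣŋ: profile 2-4-5 — obeys.
(d) hŋn: profile 3-5-5 — violates.
(e) jŋ: profile 8-5 — violates.
(f) ɫl: profile 6-6 — violates.
(g) rɾp: profile 7-7-1 — violates.
(h) ʔqs: profile 1-1-3 — violates.

2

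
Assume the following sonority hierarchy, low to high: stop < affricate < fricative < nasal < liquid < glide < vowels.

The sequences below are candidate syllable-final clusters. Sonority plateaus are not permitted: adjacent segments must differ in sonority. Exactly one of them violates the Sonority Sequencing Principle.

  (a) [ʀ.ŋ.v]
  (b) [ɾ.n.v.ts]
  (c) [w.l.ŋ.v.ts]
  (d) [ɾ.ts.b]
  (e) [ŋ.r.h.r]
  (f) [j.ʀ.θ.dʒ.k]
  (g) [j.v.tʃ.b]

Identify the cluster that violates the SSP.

e

(a) sonority 5-4-3: well-formed.
(b) sonority 5-4-3-2: well-formed.
(c) sonority 6-5-4-3-2: well-formed.
(d) sonority 5-2-1: well-formed.
(e) sonority 4-5-3-5: ill-formed.
(f) sonority 6-5-3-2-1: well-formed.
(g) sonority 6-3-2-1: well-formed.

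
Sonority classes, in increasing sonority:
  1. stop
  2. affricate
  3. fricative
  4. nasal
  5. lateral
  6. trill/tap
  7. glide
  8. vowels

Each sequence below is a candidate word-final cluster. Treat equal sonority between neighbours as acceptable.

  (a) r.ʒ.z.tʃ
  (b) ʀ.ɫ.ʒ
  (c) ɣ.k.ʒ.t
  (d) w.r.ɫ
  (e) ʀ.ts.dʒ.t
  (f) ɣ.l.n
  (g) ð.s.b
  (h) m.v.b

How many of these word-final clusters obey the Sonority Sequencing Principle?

6

(a) 6-3-3-2 → obeys
(b) 6-5-3 → obeys
(c) 3-1-3-1 → violates
(d) 7-6-5 → obeys
(e) 6-2-2-1 → obeys
(f) 3-5-4 → violates
(g) 3-3-1 → obeys
(h) 4-3-1 → obeys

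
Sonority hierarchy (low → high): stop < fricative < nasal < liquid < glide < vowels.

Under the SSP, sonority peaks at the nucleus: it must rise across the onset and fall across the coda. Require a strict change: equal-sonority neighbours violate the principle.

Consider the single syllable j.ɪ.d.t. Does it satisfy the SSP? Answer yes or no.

Onset: /j/ is a glide (sonority 5); then the nucleus /ɪ/ (sonority 6).
Onset profile 5-6 — rises to the nucleus.
Coda: /d/ is a stop (sonority 1), /t/ is a stop (sonority 1).
Coda profile 6-1-1 — does not strictly fall throughout.

no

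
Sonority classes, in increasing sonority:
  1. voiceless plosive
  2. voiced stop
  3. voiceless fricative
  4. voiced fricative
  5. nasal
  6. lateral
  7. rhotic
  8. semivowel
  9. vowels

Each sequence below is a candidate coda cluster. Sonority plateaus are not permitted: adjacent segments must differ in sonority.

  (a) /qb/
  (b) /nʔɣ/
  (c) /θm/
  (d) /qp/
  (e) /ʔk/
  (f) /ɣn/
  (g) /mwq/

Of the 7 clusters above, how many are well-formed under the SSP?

0

(a) 1-2 → violates
(b) 5-1-4 → violates
(c) 3-5 → violates
(d) 1-1 → violates
(e) 1-1 → violates
(f) 4-5 → violates
(g) 5-8-1 → violates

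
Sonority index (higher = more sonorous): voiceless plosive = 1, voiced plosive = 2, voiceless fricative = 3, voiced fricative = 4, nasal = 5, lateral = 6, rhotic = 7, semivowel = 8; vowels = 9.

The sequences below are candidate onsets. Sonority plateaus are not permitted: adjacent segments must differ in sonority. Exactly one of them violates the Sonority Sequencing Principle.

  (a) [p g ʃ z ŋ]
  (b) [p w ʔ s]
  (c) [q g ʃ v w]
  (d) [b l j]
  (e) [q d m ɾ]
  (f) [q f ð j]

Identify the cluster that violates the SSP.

b

(a) 1-2-3-4-5 → obeys
(b) 1-8-1-3 → violates
(c) 1-2-3-4-8 → obeys
(d) 2-6-8 → obeys
(e) 1-2-5-7 → obeys
(f) 1-3-4-8 → obeys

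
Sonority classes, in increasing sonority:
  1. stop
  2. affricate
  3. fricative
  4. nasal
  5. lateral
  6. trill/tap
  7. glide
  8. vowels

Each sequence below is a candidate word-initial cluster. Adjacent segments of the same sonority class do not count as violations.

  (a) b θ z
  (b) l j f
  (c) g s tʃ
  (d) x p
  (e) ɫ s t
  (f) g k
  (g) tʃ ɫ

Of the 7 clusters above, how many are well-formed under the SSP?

(a) 1-3-3 → obeys
(b) 5-7-3 → violates
(c) 1-3-2 → violates
(d) 3-1 → violates
(e) 5-3-1 → violates
(f) 1-1 → obeys
(g) 2-5 → obeys

3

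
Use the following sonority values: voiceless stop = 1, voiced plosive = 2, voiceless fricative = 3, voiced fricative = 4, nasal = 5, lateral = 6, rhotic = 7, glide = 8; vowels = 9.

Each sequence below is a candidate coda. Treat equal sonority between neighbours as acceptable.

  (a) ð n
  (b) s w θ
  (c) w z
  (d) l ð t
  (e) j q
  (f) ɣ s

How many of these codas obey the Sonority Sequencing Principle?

(a) 4-5 → violates
(b) 3-8-3 → violates
(c) 8-4 → obeys
(d) 6-4-1 → obeys
(e) 8-1 → obeys
(f) 4-3 → obeys

4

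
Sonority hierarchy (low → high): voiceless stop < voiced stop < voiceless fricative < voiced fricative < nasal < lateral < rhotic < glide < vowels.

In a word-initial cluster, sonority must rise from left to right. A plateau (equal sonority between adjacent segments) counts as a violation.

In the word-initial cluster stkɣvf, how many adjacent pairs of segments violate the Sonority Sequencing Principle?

4

/s/ is a voiceless fricative (sonority 3).
/t/ is a voiceless stop (sonority 1).
/k/ is a voiceless stop (sonority 1).
/ɣ/ is a voiced fricative (sonority 4).
/v/ is a voiced fricative (sonority 4).
/f/ is a voiceless fricative (sonority 3).
/s/→/t/: 3→1 (does not rise) — violation.
/t/→/k/: 1→1 (plateau) — violation.
/k/→/ɣ/: 1→4 (rises) — ok.
/ɣ/→/v/: 4→4 (plateau) — violation.
/v/→/f/: 4→3 (does not rise) — violation.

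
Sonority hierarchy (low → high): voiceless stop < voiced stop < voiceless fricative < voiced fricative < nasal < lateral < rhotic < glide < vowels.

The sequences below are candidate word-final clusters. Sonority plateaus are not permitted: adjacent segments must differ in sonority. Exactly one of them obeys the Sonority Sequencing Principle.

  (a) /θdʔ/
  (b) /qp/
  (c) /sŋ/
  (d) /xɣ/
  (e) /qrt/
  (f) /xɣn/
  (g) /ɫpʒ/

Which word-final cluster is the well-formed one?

a

(a) /θdʔ/: profile 3-2-1 — obeys.
(b) /qp/: profile 1-1 — violates.
(c) /sŋ/: profile 3-5 — violates.
(d) /xɣ/: profile 3-4 — violates.
(e) /qrt/: profile 1-7-1 — violates.
(f) /xɣn/: profile 3-4-5 — violates.
(g) /ɫpʒ/: profile 6-1-4 — violates.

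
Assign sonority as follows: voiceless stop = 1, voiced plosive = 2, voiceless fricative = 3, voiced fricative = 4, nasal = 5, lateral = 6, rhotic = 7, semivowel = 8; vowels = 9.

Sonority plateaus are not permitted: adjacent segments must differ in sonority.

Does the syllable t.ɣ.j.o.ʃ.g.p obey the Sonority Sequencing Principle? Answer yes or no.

yes

Onset: /t/ is a voiceless stop (sonority 1), /ɣ/ is a voiced fricative (sonority 4), /j/ is a semivowel (sonority 8); then the nucleus /o/ (sonority 9).
Onset profile 1-4-8-9 — rises to the nucleus.
Coda: /ʃ/ is a voiceless fricative (sonority 3), /g/ is a voiced plosive (sonority 2), /p/ is a voiceless stop (sonority 1).
Coda profile 9-3-2-1 — falls from the nucleus.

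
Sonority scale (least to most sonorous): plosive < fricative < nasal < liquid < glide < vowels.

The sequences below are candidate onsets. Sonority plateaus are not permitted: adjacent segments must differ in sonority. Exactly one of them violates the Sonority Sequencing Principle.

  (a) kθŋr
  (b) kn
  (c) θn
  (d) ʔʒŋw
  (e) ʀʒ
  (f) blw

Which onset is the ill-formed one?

e

(a) kθŋr: profile 1-2-3-4 — obeys.
(b) kn: profile 1-3 — obeys.
(c) θn: profile 2-3 — obeys.
(d) ʔʒŋw: profile 1-2-3-5 — obeys.
(e) ʀʒ: profile 4-2 — violates.
(f) blw: profile 1-4-5 — obeys.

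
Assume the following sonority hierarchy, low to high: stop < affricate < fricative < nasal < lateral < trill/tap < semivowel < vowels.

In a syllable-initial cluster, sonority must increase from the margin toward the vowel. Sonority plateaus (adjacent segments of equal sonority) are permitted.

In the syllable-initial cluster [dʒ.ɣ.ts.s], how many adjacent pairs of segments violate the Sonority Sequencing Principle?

/dʒ/: affricate = 2.
/ɣ/: fricative = 3.
/ts/: affricate = 2.
/s/: fricative = 3.
/dʒ/→/ɣ/: 2→3 (rises) — ok.
/ɣ/→/ts/: 3→2 (does not rise) — violation.
/ts/→/s/: 2→3 (rises) — ok.

1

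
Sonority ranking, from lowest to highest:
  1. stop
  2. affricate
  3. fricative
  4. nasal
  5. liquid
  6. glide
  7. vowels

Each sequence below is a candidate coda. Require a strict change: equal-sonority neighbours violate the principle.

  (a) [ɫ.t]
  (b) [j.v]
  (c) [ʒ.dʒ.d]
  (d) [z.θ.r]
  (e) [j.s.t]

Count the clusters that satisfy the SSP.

4

(a) [ɫ.t]: profile 5-1 — obeys.
(b) [j.v]: profile 6-3 — obeys.
(c) [ʒ.dʒ.d]: profile 3-2-1 — obeys.
(d) [z.θ.r]: profile 3-3-5 — violates.
(e) [j.s.t]: profile 6-3-1 — obeys.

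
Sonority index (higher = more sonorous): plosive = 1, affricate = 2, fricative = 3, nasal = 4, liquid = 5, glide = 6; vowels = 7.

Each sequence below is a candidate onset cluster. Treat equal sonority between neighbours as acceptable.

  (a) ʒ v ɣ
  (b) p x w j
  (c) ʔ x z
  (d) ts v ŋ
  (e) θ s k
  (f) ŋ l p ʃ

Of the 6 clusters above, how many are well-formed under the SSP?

(a) sonority 3-3-3: well-formed.
(b) sonority 1-3-6-6: well-formed.
(c) sonority 1-3-3: well-formed.
(d) sonority 2-3-4: well-formed.
(e) sonority 3-3-1: ill-formed.
(f) sonority 4-5-1-3: ill-formed.

4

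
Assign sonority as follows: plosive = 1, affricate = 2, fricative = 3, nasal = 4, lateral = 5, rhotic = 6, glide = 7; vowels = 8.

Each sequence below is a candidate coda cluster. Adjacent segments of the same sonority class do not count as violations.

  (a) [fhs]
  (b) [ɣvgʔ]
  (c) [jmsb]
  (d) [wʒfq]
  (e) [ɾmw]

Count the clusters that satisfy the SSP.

(a) sonority 3-3-3: well-formed.
(b) sonority 3-3-1-1: well-formed.
(c) sonority 7-4-3-1: well-formed.
(d) sonority 7-3-3-1: well-formed.
(e) sonority 6-4-7: ill-formed.

4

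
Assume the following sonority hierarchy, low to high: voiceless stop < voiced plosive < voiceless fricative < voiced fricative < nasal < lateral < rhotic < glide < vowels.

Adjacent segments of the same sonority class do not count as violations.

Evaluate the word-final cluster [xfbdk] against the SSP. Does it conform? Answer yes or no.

/x/: voiceless fricative = 3.
/f/: voiceless fricative = 3.
/b/: voiced plosive = 2.
/d/: voiced plosive = 2.
/k/: voiceless stop = 1.
The profile 3-3-2-2-1 is non-increasing (plateaus allowed), so the word-final cluster satisfies the SSP.

yes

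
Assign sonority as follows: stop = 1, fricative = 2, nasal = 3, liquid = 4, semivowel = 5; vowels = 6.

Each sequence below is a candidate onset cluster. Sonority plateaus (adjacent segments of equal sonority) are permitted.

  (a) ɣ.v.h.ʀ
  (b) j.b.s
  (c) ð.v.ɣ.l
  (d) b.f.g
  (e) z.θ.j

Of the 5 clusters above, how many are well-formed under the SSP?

3

(a) 2-2-2-4 → obeys
(b) 5-1-2 → violates
(c) 2-2-2-4 → obeys
(d) 1-2-1 → violates
(e) 2-2-5 → obeys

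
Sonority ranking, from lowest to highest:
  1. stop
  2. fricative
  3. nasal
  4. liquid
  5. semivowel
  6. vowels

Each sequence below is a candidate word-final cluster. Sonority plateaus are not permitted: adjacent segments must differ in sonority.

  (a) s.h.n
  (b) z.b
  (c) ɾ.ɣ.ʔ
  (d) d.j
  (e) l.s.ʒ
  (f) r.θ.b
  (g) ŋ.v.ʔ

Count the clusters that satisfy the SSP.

(a) s.h.n: profile 2-2-3 — violates.
(b) z.b: profile 2-1 — obeys.
(c) ɾ.ɣ.ʔ: profile 4-2-1 — obeys.
(d) d.j: profile 1-5 — violates.
(e) l.s.ʒ: profile 4-2-2 — violates.
(f) r.θ.b: profile 4-2-1 — obeys.
(g) ŋ.v.ʔ: profile 3-2-1 — obeys.

4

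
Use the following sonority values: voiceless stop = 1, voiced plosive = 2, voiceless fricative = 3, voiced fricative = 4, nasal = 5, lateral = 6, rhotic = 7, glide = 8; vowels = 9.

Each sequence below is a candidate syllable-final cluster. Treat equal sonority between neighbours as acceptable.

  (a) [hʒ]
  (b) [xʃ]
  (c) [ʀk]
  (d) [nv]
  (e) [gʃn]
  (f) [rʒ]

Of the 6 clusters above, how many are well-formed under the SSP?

(a) [hʒ]: profile 3-4 — violates.
(b) [xʃ]: profile 3-3 — obeys.
(c) [ʀk]: profile 7-1 — obeys.
(d) [nv]: profile 5-4 — obeys.
(e) [gʃn]: profile 2-3-5 — violates.
(f) [rʒ]: profile 7-4 — obeys.

4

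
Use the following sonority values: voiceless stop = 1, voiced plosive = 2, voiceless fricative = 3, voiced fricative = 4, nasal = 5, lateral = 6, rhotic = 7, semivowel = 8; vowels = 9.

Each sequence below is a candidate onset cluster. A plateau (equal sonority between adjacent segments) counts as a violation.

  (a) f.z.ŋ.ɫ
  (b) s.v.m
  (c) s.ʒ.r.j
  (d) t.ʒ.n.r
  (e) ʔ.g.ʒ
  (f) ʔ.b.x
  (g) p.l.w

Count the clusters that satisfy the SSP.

(a) sonority 3-4-5-6: well-formed.
(b) sonority 3-4-5: well-formed.
(c) sonority 3-4-7-8: well-formed.
(d) sonority 1-4-5-7: well-formed.
(e) sonority 1-2-4: well-formed.
(f) sonority 1-2-3: well-formed.
(g) sonority 1-6-8: well-formed.

7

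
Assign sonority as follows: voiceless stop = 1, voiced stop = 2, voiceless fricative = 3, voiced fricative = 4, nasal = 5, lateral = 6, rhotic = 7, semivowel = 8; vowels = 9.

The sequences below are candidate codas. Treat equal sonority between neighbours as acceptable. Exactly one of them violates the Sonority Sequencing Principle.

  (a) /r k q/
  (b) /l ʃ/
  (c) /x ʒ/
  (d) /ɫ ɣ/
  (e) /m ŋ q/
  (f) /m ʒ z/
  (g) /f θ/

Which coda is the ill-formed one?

c

(a) sonority 7-1-1: well-formed.
(b) sonority 6-3: well-formed.
(c) sonority 3-4: ill-formed.
(d) sonority 6-4: well-formed.
(e) sonority 5-5-1: well-formed.
(f) sonority 5-4-4: well-formed.
(g) sonority 3-3: well-formed.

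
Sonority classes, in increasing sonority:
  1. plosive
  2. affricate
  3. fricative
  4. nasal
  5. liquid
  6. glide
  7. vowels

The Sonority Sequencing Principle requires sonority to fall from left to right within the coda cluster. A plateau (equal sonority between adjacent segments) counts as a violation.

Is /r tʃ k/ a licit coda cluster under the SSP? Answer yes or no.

/r/: liquid = 5.
/tʃ/: affricate = 2.
/k/: plosive = 1.
The profile 5-2-1 strictly falls, so the coda cluster satisfies the SSP.

yes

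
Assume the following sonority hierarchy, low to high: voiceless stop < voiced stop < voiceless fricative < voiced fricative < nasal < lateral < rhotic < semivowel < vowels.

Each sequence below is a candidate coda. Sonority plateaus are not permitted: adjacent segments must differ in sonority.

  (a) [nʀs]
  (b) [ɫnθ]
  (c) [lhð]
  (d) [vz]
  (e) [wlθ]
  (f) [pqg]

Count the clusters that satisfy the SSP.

(a) [nʀs]: profile 5-7-3 — violates.
(b) [ɫnθ]: profile 6-5-3 — obeys.
(c) [lhð]: profile 6-3-4 — violates.
(d) [vz]: profile 4-4 — violates.
(e) [wlθ]: profile 8-6-3 — obeys.
(f) [pqg]: profile 1-1-2 — violates.

2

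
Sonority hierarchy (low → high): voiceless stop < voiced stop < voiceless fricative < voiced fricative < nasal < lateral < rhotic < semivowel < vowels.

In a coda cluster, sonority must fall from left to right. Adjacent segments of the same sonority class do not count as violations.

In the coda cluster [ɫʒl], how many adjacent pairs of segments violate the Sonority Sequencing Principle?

1

/ɫ/ is a lateral (sonority 6).
/ʒ/ is a voiced fricative (sonority 4).
/l/ is a lateral (sonority 6).
/ɫ/→/ʒ/: 6→4 (falls) — ok.
/ʒ/→/l/: 4→6 (does not fall) — violation.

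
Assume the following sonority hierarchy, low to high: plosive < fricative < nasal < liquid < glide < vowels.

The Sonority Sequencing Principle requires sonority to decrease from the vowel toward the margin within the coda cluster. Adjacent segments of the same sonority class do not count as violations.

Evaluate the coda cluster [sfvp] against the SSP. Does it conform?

yes

/s/ is a fricative (sonority 2).
/f/ is a fricative (sonority 2).
/v/ is a fricative (sonority 2).
/p/ is a plosive (sonority 1).
The profile 2-2-2-1 is non-increasing (plateaus allowed), so the coda cluster satisfies the SSP.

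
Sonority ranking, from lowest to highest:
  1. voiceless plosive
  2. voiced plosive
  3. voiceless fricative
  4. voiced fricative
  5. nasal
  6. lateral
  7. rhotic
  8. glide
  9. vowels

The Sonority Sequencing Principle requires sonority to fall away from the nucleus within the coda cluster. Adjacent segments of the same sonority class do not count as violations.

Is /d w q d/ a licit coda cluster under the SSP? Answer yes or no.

no

/d/ is a voiced plosive (sonority 2).
/w/ is a glide (sonority 8).
/q/ is a voiceless plosive (sonority 1).
/d/ is a voiced plosive (sonority 2).
The profile is 2-8-1-2. Between /d/ (2) and /w/ (8) sonority does not fall, so the cluster violates the SSP.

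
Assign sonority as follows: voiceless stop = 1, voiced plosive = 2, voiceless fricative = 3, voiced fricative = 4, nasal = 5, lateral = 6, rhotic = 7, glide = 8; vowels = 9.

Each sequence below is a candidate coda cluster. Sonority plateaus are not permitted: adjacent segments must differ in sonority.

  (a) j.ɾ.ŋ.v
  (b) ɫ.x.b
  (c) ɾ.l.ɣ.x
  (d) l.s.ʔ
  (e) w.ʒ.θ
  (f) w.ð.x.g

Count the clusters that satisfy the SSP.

6

(a) 8-7-5-4 → obeys
(b) 6-3-2 → obeys
(c) 7-6-4-3 → obeys
(d) 6-3-1 → obeys
(e) 8-4-3 → obeys
(f) 8-4-3-2 → obeys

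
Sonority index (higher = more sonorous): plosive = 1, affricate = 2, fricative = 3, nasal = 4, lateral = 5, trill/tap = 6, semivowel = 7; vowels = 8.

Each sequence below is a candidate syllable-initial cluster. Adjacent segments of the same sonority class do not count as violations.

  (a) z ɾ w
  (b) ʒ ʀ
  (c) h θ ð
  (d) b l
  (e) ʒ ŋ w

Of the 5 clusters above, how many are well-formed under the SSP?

5

(a) z ɾ w: profile 3-6-7 — obeys.
(b) ʒ ʀ: profile 3-6 — obeys.
(c) h θ ð: profile 3-3-3 — obeys.
(d) b l: profile 1-5 — obeys.
(e) ʒ ŋ w: profile 3-4-7 — obeys.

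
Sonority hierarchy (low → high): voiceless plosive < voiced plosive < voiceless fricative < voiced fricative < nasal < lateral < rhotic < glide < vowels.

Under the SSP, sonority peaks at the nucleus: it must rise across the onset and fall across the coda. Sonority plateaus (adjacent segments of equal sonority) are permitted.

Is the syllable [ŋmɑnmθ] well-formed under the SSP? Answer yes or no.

Onset: /ŋ/ is a nasal (sonority 5), /m/ is a nasal (sonority 5); then the nucleus /ɑ/ (sonority 9).
Onset profile 5-5-9 — rises to the nucleus.
Coda: /n/ is a nasal (sonority 5), /m/ is a nasal (sonority 5), /θ/ is a voiceless fricative (sonority 3).
Coda profile 9-5-5-3 — falls from the nucleus.

yes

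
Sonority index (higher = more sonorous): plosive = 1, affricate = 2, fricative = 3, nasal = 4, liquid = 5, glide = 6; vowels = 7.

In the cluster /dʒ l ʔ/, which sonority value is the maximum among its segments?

/dʒ/ is an affricate (sonority 2).
/l/ is a liquid (sonority 5).
/ʔ/ is a plosive (sonority 1).
The maximum is 5.

5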